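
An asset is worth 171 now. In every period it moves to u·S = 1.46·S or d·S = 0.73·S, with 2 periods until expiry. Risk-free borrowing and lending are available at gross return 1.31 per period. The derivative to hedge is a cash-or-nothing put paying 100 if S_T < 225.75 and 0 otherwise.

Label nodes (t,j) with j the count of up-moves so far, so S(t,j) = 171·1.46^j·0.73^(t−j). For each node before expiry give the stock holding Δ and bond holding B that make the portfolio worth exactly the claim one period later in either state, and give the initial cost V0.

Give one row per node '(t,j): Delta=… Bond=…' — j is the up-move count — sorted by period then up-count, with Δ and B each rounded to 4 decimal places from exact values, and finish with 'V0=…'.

Since d<R<u, set p* = (R−d)/(u−d) = 0.7945; price each node as the discounted p*-expectation of its children.
At expiry t=2: V(2,0)=100.0000, V(2,1)=100.0000, V(2,2)=0.0000
(1,0): S=124.8300. Δ = (V_up−V_dn)/(S_up−S_dn) = (100.0000−100.0000)/(182.2518−91.1259) = 0.0000. V = [p*·100.0000 + (1−p*)·100.0000]/1.31 = 76.3359. B = V − Δ·S = 76.3359.
(1,1): S=249.6600. Δ = (V_up−V_dn)/(S_up−S_dn) = (0.0000−100.0000)/(364.5036−182.2518) = -0.5487. V = [p*·0.0000 + (1−p*)·100.0000]/1.31 = 15.6855. B = V − Δ·S = 152.6718.
(0,0): S=171.0000. Δ = (V_up−V_dn)/(S_up−S_dn) = (15.6855−76.3359)/(249.6600−124.8300) = -0.4859. V = [p*·15.6855 + (1−p*)·76.3359]/1.31 = 21.4869. B = V − Δ·S = 104.5697.
Each (Δ,B) replicates both successor values, so the strategy is self-financing and V0 is arbitrage-free.

(0,0): Delta=-0.4859 Bond=104.5697
(1,0): Delta=0.0000 Bond=76.3359
(1,1): Delta=-0.5487 Bond=152.6718
V0=21.4869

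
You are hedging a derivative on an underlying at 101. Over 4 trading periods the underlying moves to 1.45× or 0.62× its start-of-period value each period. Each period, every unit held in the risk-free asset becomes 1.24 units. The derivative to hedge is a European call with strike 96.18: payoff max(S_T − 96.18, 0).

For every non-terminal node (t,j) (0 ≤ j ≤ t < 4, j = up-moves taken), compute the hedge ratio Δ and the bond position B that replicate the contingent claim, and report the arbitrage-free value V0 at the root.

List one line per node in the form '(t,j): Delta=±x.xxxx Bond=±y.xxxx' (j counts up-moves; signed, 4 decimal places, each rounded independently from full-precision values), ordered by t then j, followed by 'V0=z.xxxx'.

Under the risk-neutral measure, an up-move has probability p* = (R−d)/(u−d) = 0.7470 and values discount at R = 1.24.
Terminal payoffs: V(4,0)=0.0000, V(4,1)=0.0000, V(4,2)=0.0000, V(4,3)=94.7249, V(4,4)=350.2911
  t=3,j=0: stock 24.0711 → up 34.9031 (V=0.0000), down 14.9241 (V=0.0000). Price 0.0000; hedge Δ=0.0000, bond B=0.0000.
  t=3,j=1: stock 56.2954 → up 81.6283 (V=0.0000), down 34.9031 (V=0.0000). Price 0.0000; hedge Δ=0.0000, bond B=0.0000.
  t=3,j=2: stock 131.6585 → up 190.9049 (V=94.7249), down 81.6283 (V=0.0000). Price 57.0632; hedge Δ=0.8668, bond B=-57.0632.
  t=3,j=3: stock 307.9111 → up 446.4711 (V=350.2911), down 190.9049 (V=94.7249). Price 230.3466; hedge Δ=1.0000, bond B=-77.5645.
  t=2,j=0: stock 38.8244 → up 56.2954 (V=0.0000), down 24.0711 (V=0.0000). Price 0.0000; hedge Δ=0.0000, bond B=0.0000.
  t=2,j=1: stock 90.7990 → up 131.6585 (V=57.0632), down 56.2954 (V=0.0000). Price 34.3754; hedge Δ=0.7572, bond B=-34.3754.
  t=2,j=2: stock 212.3525 → up 307.9111 (V=230.3466), down 131.6585 (V=57.0632). Price 150.4063; hedge Δ=0.9832, bond B=-58.3689.
  t=1,j=0: stock 62.6200 → up 90.7990 (V=34.3754), down 38.8244 (V=0.0000). Price 20.7081; hedge Δ=0.6614, bond B=-20.7081.
  t=1,j=1: stock 146.4500 → up 212.3525 (V=150.4063), down 90.7990 (V=34.3754). Price 97.6202; hedge Δ=0.9546, bond B=-42.1760.
  t=0,j=0: stock 101.0000 → up 146.4500 (V=97.6202), down 62.6200 (V=20.7081). Price 63.0327; hedge Δ=0.9175, bond B=-29.6326.
The time-0 hedge costs 63.0327, which is the no-arbitrage price.

(0,0): Delta=0.9175 Bond=-29.6326
(1,0): Delta=0.6614 Bond=-20.7081
(1,1): Delta=0.9546 Bond=-42.1760
(2,0): Delta=0.0000 Bond=0.0000
(2,1): Delta=0.7572 Bond=-34.3754
(2,2): Delta=0.9832 Bond=-58.3689
(3,0): Delta=0.0000 Bond=0.0000
(3,1): Delta=0.0000 Bond=0.0000
(3,2): Delta=0.8668 Bond=-57.0632
(3,3): Delta=1.0000 Bond=-77.5645
V0=63.0327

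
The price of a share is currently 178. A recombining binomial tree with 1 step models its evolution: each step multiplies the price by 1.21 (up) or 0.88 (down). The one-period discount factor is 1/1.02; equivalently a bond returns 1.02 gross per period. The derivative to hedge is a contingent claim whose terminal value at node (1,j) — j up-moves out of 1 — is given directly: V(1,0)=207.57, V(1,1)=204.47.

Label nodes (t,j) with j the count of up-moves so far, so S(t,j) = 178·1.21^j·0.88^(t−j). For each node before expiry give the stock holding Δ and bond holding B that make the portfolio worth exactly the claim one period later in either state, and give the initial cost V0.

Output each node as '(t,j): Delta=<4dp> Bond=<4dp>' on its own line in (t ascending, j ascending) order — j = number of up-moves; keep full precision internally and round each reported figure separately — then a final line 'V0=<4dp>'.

(0,0): Delta=-0.0528 Bond=211.6046
V0=202.2106

No-arbitrage ⇒ martingale measure with p* = (R−d)/(u−d) = 0.4242.
Terminal values V(1,·): V(1,0)=207.5700, V(1,1)=204.4700
Node (0,0) S=178.0000: V=(p*·204.4700+(1−p*)·207.5700)/1.02=202.2106; Δ=(204.4700−207.5700)/(215.3800−156.6400)=-0.0528; B=V−Δ·S=211.6046
The time-0 hedge costs 202.2106, which is the no-arbitrage price.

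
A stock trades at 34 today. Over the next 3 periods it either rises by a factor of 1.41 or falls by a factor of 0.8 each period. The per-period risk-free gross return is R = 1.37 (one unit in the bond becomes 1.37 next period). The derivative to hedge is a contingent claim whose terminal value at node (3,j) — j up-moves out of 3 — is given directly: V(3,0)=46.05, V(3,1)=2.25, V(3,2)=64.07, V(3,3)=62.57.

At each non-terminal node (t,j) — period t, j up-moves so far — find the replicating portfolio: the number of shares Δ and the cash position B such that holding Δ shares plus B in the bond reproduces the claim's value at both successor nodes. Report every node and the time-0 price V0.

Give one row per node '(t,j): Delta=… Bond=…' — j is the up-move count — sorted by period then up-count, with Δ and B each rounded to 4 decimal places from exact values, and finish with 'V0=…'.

(0,0): Delta=0.1561 Bond=18.8405
(1,0): Delta=2.4149 Bond=-35.6280
(1,1): Delta=0.0662 Bond=30.1231
(2,0): Delta=-3.2998 Bond=75.5421
(2,1): Delta=2.6425 Bond=-57.5368
(2,2): Delta=-0.0364 Bond=48.2023
V0=24.1491

Under the risk-neutral measure, an up-move has probability p* = (R−d)/(u−d) = 0.9344 and values discount at R = 1.37.
Payoff layer (t=3): V(3,0)=46.0500, V(3,1)=2.2500, V(3,2)=64.0700, V(3,3)=62.5700
(2,0): S=21.7600. Δ = (V_up−V_dn)/(S_up−S_dn) = (2.2500−46.0500)/(30.6816−17.4080) = -3.2998. V = [p*·2.2500 + (1−p*)·46.0500]/1.37 = 3.7388. B = V − Δ·S = 75.5421.
(2,1): S=38.3520. Δ = (V_up−V_dn)/(S_up−S_dn) = (64.0700−2.2500)/(54.0763−30.6816) = 2.6425. V = [p*·64.0700 + (1−p*)·2.2500]/1.37 = 43.8075. B = V − Δ·S = -57.5368.
(2,2): S=67.5954. Δ = (V_up−V_dn)/(S_up−S_dn) = (62.5700−64.0700)/(95.3095−54.0763) = -0.0364. V = [p*·62.5700 + (1−p*)·64.0700]/1.37 = 45.7433. B = V − Δ·S = 48.2023.
(1,0): S=27.2000. Δ = (V_up−V_dn)/(S_up−S_dn) = (43.8075−3.7388)/(38.3520−21.7600) = 2.4149. V = [p*·43.8075 + (1−p*)·3.7388]/1.37 = 30.0584. B = V − Δ·S = -35.6280.
(1,1): S=47.9400. Δ = (V_up−V_dn)/(S_up−S_dn) = (45.7433−43.8075)/(67.5954−38.3520) = 0.0662. V = [p*·45.7433 + (1−p*)·43.8075]/1.37 = 33.2966. B = V − Δ·S = 30.1231.
(0,0): S=34.0000. Δ = (V_up−V_dn)/(S_up−S_dn) = (33.2966−30.0584)/(47.9400−27.2000) = 0.1561. V = [p*·33.2966 + (1−p*)·30.0584]/1.37 = 24.1491. B = V − Δ·S = 18.8405.
Root portfolio cost Δ·34+B reproduces V0=24.1491.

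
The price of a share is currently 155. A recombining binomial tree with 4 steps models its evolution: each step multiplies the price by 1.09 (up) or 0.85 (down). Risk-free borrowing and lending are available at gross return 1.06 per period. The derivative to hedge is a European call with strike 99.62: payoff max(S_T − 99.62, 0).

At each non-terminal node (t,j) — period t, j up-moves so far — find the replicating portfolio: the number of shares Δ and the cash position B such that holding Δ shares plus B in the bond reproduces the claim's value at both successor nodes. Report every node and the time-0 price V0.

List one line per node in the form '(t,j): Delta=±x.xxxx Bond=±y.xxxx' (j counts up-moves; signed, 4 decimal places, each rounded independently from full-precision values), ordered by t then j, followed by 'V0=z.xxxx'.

(0,0): Delta=0.9992 Bond=-78.7769
(1,0): Delta=0.9918 Bond=-82.5281
(1,1): Delta=1.0000 Bond=-83.6429
(2,0): Delta=0.9179 Bond=-79.2086
(2,1): Delta=1.0000 Bond=-88.6614
(2,2): Delta=1.0000 Bond=-88.6614
(3,0): Delta=0.1811 Bond=-13.8206
(3,1): Delta=1.0000 Bond=-93.9811
(3,2): Delta=1.0000 Bond=-93.9811
(3,3): Delta=1.0000 Bond=-93.9811
V0=76.0952

Since d<R<u, set p* = (R−d)/(u−d) = 0.8750; price each node as the discounted p*-expectation of its children.
At expiry t=4: V(4,0)=0.0000, V(4,1)=4.1364, V(4,2)=33.4323, V(4,3)=71.0001, V(4,4)=119.1751
(3,0): S=95.1894. Δ = (V_up−V_dn)/(S_up−S_dn) = (4.1364−0.0000)/(103.7564−80.9110) = 0.1811. V = [p*·4.1364 + (1−p*)·0.0000]/1.06 = 3.4145. B = V − Δ·S = -13.8206.
(3,1): S=122.0664. Δ = (V_up−V_dn)/(S_up−S_dn) = (33.4323−4.1364)/(133.0523−103.7564) = 1.0000. V = [p*·33.4323 + (1−p*)·4.1364]/1.06 = 28.0852. B = V − Δ·S = -93.9811.
(3,2): S=156.5322. Δ = (V_up−V_dn)/(S_up−S_dn) = (71.0001−33.4323)/(170.6201−133.0523) = 1.0000. V = [p*·71.0001 + (1−p*)·33.4323]/1.06 = 62.5510. B = V − Δ·S = -93.9811.
(3,3): S=200.7295. Δ = (V_up−V_dn)/(S_up−S_dn) = (119.1751−71.0001)/(218.7951−170.6201) = 1.0000. V = [p*·119.1751 + (1−p*)·71.0001]/1.06 = 106.7484. B = V − Δ·S = -93.9811.
(2,0): S=111.9875. Δ = (V_up−V_dn)/(S_up−S_dn) = (28.0852−3.4145)/(122.0664−95.1894) = 0.9179. V = [p*·28.0852 + (1−p*)·3.4145]/1.06 = 23.5862. B = V − Δ·S = -79.2086.
(2,1): S=143.6075. Δ = (V_up−V_dn)/(S_up−S_dn) = (62.5510−28.0852)/(156.5322−122.0664) = 1.0000. V = [p*·62.5510 + (1−p*)·28.0852]/1.06 = 54.9461. B = V − Δ·S = -88.6614.
(2,2): S=184.1555. Δ = (V_up−V_dn)/(S_up−S_dn) = (106.7484−62.5510)/(200.7295−156.5322) = 1.0000. V = [p*·106.7484 + (1−p*)·62.5510]/1.06 = 95.4941. B = V − Δ·S = -88.6614.
(1,0): S=131.7500. Δ = (V_up−V_dn)/(S_up−S_dn) = (54.9461−23.5862)/(143.6075−111.9875) = 0.9918. V = [p*·54.9461 + (1−p*)·23.5862]/1.06 = 48.1378. B = V − Δ·S = -82.5281.
(1,1): S=168.9500. Δ = (V_up−V_dn)/(S_up−S_dn) = (95.4941−54.9461)/(184.1555−143.6075) = 1.0000. V = [p*·95.4941 + (1−p*)·54.9461]/1.06 = 85.3071. B = V − Δ·S = -83.6429.
(0,0): S=155.0000. Δ = (V_up−V_dn)/(S_up−S_dn) = (85.3071−48.1378)/(168.9500−131.7500) = 0.9992. V = [p*·85.3071 + (1−p*)·48.1378]/1.06 = 76.0952. B = V − Δ·S = -78.7769.
Check: Δ(0,0)·S0 + B(0,0) = 76.0952 = V0.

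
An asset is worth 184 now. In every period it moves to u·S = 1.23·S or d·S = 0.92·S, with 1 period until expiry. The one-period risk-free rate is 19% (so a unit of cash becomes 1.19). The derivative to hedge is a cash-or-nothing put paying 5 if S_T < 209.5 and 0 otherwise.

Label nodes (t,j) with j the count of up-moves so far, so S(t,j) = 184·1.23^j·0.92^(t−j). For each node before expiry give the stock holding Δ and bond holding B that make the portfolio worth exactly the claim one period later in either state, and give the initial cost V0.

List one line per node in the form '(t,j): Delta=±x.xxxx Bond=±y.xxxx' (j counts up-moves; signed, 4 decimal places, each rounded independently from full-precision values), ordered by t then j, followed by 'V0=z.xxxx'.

Under the risk-neutral measure, an up-move has probability p* = (R−d)/(u−d) = 0.8710 and values discount at R = 1.19.
Terminal values V(1,·): V(1,0)=5.0000, V(1,1)=0.0000
Node (0,0) S=184.0000: V=(p*·0.0000+(1−p*)·5.0000)/1.19=0.5422; Δ=(0.0000−5.0000)/(226.3200−169.2800)=-0.0877; B=V−Δ·S=16.6712
The time-0 hedge costs 0.5422, which is the no-arbitrage price.

(0,0): Delta=-0.0877 Bond=16.6712
V0=0.5422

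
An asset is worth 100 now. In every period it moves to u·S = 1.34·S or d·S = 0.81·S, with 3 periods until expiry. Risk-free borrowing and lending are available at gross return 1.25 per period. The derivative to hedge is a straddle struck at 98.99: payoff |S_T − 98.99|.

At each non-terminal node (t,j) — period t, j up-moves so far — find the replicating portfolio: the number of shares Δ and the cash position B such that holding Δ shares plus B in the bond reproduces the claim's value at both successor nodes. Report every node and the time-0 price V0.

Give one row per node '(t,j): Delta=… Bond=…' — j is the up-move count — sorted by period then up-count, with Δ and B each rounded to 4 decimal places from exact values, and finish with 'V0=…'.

Risk-neutral probability p* = (R−d)/(u−d) = (1.25−0.81)/(1.34−0.81) = 0.8302.
At expiry t=3: V(3,0)=45.8459, V(3,1)=11.0726, V(3,2)=46.4536, V(3,3)=141.6204
Node (2,0) S=65.6100: V=(p*·11.0726+(1−p*)·45.8459)/1.25=13.5820; Δ=(11.0726−45.8459)/(87.9174−53.1441)=-1.0000; B=V−Δ·S=79.1920
Node (2,1) S=108.5400: V=(p*·46.4536+(1−p*)·11.0726)/1.25=32.3564; Δ=(46.4536−11.0726)/(145.4436−87.9174)=0.6150; B=V−Δ·S=-34.4002
Node (2,2) S=179.5600: V=(p*·141.6204+(1−p*)·46.4536)/1.25=100.3680; Δ=(141.6204−46.4536)/(240.6104−145.4436)=1.0000; B=V−Δ·S=-79.1920
Node (1,0) S=81.0000: V=(p*·32.3564+(1−p*)·13.5820)/1.25=23.3346; Δ=(32.3564−13.5820)/(108.5400−65.6100)=0.4373; B=V−Δ·S=-12.0888
Node (1,1) S=134.0000: V=(p*·100.3680+(1−p*)·32.3564)/1.25=71.0551; Δ=(100.3680−32.3564)/(179.5600−108.5400)=0.9576; B=V−Δ·S=-57.2687
Node (0,0) S=100.0000: V=(p*·71.0551+(1−p*)·23.3346)/1.25=50.3613; Δ=(71.0551−23.3346)/(134.0000−81.0000)=0.9004; B=V−Δ·S=-39.6773
Root portfolio cost Δ·100+B reproduces V0=50.3613.

(0,0): Delta=0.9004 Bond=-39.6773
(1,0): Delta=0.4373 Bond=-12.0888
(1,1): Delta=0.9576 Bond=-57.2687
(2,0): Delta=-1.0000 Bond=79.1920
(2,1): Delta=0.6150 Bond=-34.4002
(2,2): Delta=1.0000 Bond=-79.1920
V0=50.3613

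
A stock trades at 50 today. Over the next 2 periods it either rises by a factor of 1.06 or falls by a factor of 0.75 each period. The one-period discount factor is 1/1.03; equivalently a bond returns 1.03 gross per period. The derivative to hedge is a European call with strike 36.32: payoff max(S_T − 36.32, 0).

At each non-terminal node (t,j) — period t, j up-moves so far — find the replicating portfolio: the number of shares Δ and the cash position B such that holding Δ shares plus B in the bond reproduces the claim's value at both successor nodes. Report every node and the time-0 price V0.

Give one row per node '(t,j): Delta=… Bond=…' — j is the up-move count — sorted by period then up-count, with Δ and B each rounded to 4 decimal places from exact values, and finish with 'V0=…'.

(0,0): Delta=0.9503 Bond=-31.6790
(1,0): Delta=0.2951 Bond=-8.0567
(1,1): Delta=1.0000 Bond=-35.2621
V0=15.8373

Under the risk-neutral measure, an up-move has probability p* = (R−d)/(u−d) = 0.9032 and values discount at R = 1.03.
Terminal values V(2,·): V(2,0)=0.0000, V(2,1)=3.4300, V(2,2)=19.8600
(1,0): S=37.5000. Δ = (V_up−V_dn)/(S_up−S_dn) = (3.4300−0.0000)/(39.7500−28.1250) = 0.2951. V = [p*·3.4300 + (1−p*)·0.0000]/1.03 = 3.0078. B = V − Δ·S = -8.0567.
(1,1): S=53.0000. Δ = (V_up−V_dn)/(S_up−S_dn) = (19.8600−3.4300)/(56.1800−39.7500) = 1.0000. V = [p*·19.8600 + (1−p*)·3.4300]/1.03 = 17.7379. B = V − Δ·S = -35.2621.
(0,0): S=50.0000. Δ = (V_up−V_dn)/(S_up−S_dn) = (17.7379−3.0078)/(53.0000−37.5000) = 0.9503. V = [p*·17.7379 + (1−p*)·3.0078]/1.03 = 15.8373. B = V − Δ·S = -31.6790.
Root portfolio cost Δ·50+B reproduces V0=15.8373.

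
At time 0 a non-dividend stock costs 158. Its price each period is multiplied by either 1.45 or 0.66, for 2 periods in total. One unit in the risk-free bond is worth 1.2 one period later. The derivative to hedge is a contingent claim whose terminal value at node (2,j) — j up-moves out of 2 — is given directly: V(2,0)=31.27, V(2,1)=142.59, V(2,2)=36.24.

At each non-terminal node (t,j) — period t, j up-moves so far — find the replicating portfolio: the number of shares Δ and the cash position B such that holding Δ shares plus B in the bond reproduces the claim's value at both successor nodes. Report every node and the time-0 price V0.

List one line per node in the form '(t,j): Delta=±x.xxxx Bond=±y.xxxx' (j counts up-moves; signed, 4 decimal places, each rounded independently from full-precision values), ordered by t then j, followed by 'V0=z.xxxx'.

(0,0): Delta=-0.2501 Bond=96.2943
(1,0): Delta=1.3513 Bond=-51.4429
(1,1): Delta=-0.5876 Bond=192.8661
V0=56.7720

The replicating-portfolio and risk-neutral prices coincide; use p* = (1.2−0.66)/(1.45−0.66) = 0.6835 for the latter.
Terminal payoffs: V(2,0)=31.2700, V(2,1)=142.5900, V(2,2)=36.2400
  t=1,j=0: stock 104.2800 → up 151.2060 (V=142.5900), down 68.8248 (V=31.2700). Price 89.4685; hedge Δ=1.3513, bond B=-51.4429.
  t=1,j=1: stock 229.1000 → up 332.1950 (V=36.2400), down 151.2060 (V=142.5900). Price 58.2459; hedge Δ=-0.5876, bond B=192.8661.
  t=0,j=0: stock 158.0000 → up 229.1000 (V=58.2459), down 104.2800 (V=89.4685). Price 56.7720; hedge Δ=-0.2501, bond B=96.2943.
Self-financing check: at every node Δ·S+B equals the discounted successor values.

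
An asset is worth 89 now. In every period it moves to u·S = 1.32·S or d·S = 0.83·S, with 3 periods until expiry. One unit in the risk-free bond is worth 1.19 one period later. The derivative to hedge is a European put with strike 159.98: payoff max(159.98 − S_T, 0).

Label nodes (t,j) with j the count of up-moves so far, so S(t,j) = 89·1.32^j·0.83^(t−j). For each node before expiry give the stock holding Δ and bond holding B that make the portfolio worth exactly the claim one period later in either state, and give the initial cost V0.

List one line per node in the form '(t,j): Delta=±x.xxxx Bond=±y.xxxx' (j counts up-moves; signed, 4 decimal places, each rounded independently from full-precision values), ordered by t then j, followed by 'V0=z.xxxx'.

No-arbitrage ⇒ martingale measure with p* = (R−d)/(u−d) = 0.7347.
At expiry t=3: V(3,0)=109.0910, V(3,1)=79.0480, V(3,2)=31.2689, V(3,3)=0.0000
  t=2,j=0: stock 61.3121 → up 80.9320 (V=79.0480), down 50.8890 (V=109.0910). Price 73.1249; hedge Δ=-1.0000, bond B=134.4370.
  t=2,j=1: stock 97.5084 → up 128.7111 (V=31.2689), down 80.9320 (V=79.0480). Price 36.9286; hedge Δ=-1.0000, bond B=134.4370.
  t=2,j=2: stock 155.0736 → up 204.6972 (V=0.0000), down 128.7111 (V=31.2689). Price 6.9713; hedge Δ=-0.4115, bond B=70.7854.
  t=1,j=0: stock 73.8700 → up 97.5084 (V=36.9286), down 61.3121 (V=73.1249). Price 39.1022; hedge Δ=-1.0000, bond B=112.9722.
  t=1,j=1: stock 117.4800 → up 155.0736 (V=6.9713), down 97.5084 (V=36.9286). Price 12.5371; hedge Δ=-0.5204, bond B=73.6744.
  t=0,j=0: stock 89.0000 → up 117.4800 (V=12.5371), down 73.8700 (V=39.1022). Price 16.4580; hedge Δ=-0.6092, bond B=70.6726.
Each (Δ,B) replicates both successor values, so the strategy is self-financing and V0 is arbitrage-free.

(0,0): Delta=-0.6092 Bond=70.6726
(1,0): Delta=-1.0000 Bond=112.9722
(1,1): Delta=-0.5204 Bond=73.6744
(2,0): Delta=-1.0000 Bond=134.4370
(2,1): Delta=-1.0000 Bond=134.4370
(2,2): Delta=-0.4115 Bond=70.7854
V0=16.4580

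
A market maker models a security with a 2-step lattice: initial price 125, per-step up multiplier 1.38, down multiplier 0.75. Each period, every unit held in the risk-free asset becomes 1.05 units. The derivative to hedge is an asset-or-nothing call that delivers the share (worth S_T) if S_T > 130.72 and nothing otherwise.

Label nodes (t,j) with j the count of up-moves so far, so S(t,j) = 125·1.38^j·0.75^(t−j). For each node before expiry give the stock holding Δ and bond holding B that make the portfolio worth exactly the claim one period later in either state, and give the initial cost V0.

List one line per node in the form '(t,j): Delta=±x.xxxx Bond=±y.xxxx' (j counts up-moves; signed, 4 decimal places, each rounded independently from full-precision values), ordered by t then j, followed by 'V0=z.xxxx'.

Under the risk-neutral measure, an up-move has probability p* = (R−d)/(u−d) = 0.4762 and values discount at R = 1.05.
Terminal payoffs: V(2,0)=0.0000, V(2,1)=0.0000, V(2,2)=238.0500
(1,0): S=93.7500. Δ = (V_up−V_dn)/(S_up−S_dn) = (0.0000−0.0000)/(129.3750−70.3125) = 0.0000. V = [p*·0.0000 + (1−p*)·0.0000]/1.05 = 0.0000. B = V − Δ·S = 0.0000.
(1,1): S=172.5000. Δ = (V_up−V_dn)/(S_up−S_dn) = (238.0500−0.0000)/(238.0500−129.3750) = 2.1905. V = [p*·238.0500 + (1−p*)·0.0000]/1.05 = 107.9592. B = V − Δ·S = -269.8980.
(0,0): S=125.0000. Δ = (V_up−V_dn)/(S_up−S_dn) = (107.9592−0.0000)/(172.5000−93.7500) = 1.3709. V = [p*·107.9592 + (1−p*)·0.0000]/1.05 = 48.9611. B = V − Δ·S = -122.4027.
Check: Δ(0,0)·S0 + B(0,0) = 48.9611 = V0.

(0,0): Delta=1.3709 Bond=-122.4027
(1,0): Delta=0.0000 Bond=0.0000
(1,1): Delta=2.1905 Bond=-269.8980
V0=48.9611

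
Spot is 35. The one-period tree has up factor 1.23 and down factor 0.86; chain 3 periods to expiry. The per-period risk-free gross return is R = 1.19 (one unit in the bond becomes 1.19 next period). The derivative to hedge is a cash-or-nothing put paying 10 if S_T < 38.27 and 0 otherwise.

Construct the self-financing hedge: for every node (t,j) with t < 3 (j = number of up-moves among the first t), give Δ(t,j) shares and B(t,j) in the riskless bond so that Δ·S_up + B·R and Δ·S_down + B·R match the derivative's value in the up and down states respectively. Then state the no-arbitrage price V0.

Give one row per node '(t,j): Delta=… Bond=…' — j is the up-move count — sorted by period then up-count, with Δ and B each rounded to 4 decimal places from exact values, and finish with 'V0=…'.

Under the risk-neutral measure, an up-move has probability p* = (R−d)/(u−d) = 0.8919 and values discount at R = 1.19.
Terminal payoffs: V(3,0)=10.0000, V(3,1)=10.0000, V(3,2)=0.0000, V(3,3)=0.0000
(2,0): S=25.8860. Δ = (V_up−V_dn)/(S_up−S_dn) = (10.0000−10.0000)/(31.8398−22.2620) = 0.0000. V = [p*·10.0000 + (1−p*)·10.0000]/1.19 = 8.4034. B = V − Δ·S = 8.4034.
(2,1): S=37.0230. Δ = (V_up−V_dn)/(S_up−S_dn) = (0.0000−10.0000)/(45.5383−31.8398) = -0.7300. V = [p*·0.0000 + (1−p*)·10.0000]/1.19 = 0.9085. B = V − Δ·S = 27.9355.
(2,2): S=52.9515. Δ = (V_up−V_dn)/(S_up−S_dn) = (0.0000−0.0000)/(65.1303−45.5383) = 0.0000. V = [p*·0.0000 + (1−p*)·0.0000]/1.19 = 0.0000. B = V − Δ·S = 0.0000.
(1,0): S=30.1000. Δ = (V_up−V_dn)/(S_up−S_dn) = (0.9085−8.4034)/(37.0230−25.8860) = -0.6730. V = [p*·0.9085 + (1−p*)·8.4034]/1.19 = 1.4443. B = V − Δ·S = 21.7008.
(1,1): S=43.0500. Δ = (V_up−V_dn)/(S_up−S_dn) = (0.0000−0.9085)/(52.9515−37.0230) = -0.0570. V = [p*·0.0000 + (1−p*)·0.9085]/1.19 = 0.0825. B = V − Δ·S = 2.5379.
(0,0): S=35.0000. Δ = (V_up−V_dn)/(S_up−S_dn) = (0.0825−1.4443)/(43.0500−30.1000) = -0.1052. V = [p*·0.0825 + (1−p*)·1.4443]/1.19 = 0.1931. B = V − Δ·S = 3.8736.
The time-0 hedge costs 0.1931, which is the no-arbitrage price.

(0,0): Delta=-0.1052 Bond=3.8736
(1,0): Delta=-0.6730 Bond=21.7008
(1,1): Delta=-0.0570 Bond=2.5379
(2,0): Delta=0.0000 Bond=8.4034
(2,1): Delta=-0.7300 Bond=27.9355
(2,2): Delta=0.0000 Bond=0.0000
V0=0.1931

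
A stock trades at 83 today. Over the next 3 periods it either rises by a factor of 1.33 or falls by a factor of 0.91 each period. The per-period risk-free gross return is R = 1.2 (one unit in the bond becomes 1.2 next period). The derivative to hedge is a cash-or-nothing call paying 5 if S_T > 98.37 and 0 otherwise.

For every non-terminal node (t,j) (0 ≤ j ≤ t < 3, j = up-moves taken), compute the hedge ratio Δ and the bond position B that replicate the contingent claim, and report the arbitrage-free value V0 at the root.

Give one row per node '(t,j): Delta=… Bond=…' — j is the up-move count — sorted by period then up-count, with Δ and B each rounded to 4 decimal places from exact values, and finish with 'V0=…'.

(0,0): Delta=0.0426 Bond=-1.3002
(1,0): Delta=0.0907 Bond=-5.1946
(1,1): Delta=0.0278 Bond=0.0689
(2,0): Delta=0.0000 Bond=0.0000
(2,1): Delta=0.1185 Bond=-9.0278
(2,2): Delta=0.0000 Bond=4.1667
V0=2.2335

No-arbitrage ⇒ martingale measure with p* = (R−d)/(u−d) = 0.6905.
Terminal values V(3,·): V(3,0)=0.0000, V(3,1)=0.0000, V(3,2)=5.0000, V(3,3)=5.0000
(2,0): S=68.7323. Δ = (V_up−V_dn)/(S_up−S_dn) = (0.0000−0.0000)/(91.4140−62.5464) = 0.0000. V = [p*·0.0000 + (1−p*)·0.0000]/1.2 = 0.0000. B = V − Δ·S = 0.0000.
(2,1): S=100.4549. Δ = (V_up−V_dn)/(S_up−S_dn) = (5.0000−0.0000)/(133.6050−91.4140) = 0.1185. V = [p*·5.0000 + (1−p*)·0.0000]/1.2 = 2.8770. B = V − Δ·S = -9.0278.
(2,2): S=146.8187. Δ = (V_up−V_dn)/(S_up−S_dn) = (5.0000−5.0000)/(195.2689−133.6050) = 0.0000. V = [p*·5.0000 + (1−p*)·5.0000]/1.2 = 4.1667. B = V − Δ·S = 4.1667.
(1,0): S=75.5300. Δ = (V_up−V_dn)/(S_up−S_dn) = (2.8770−0.0000)/(100.4549−68.7323) = 0.0907. V = [p*·2.8770 + (1−p*)·0.0000]/1.2 = 1.6554. B = V − Δ·S = -5.1946.
(1,1): S=110.3900. Δ = (V_up−V_dn)/(S_up−S_dn) = (4.1667−2.8770)/(146.8187−100.4549) = 0.0278. V = [p*·4.1667 + (1−p*)·2.8770]/1.2 = 3.1396. B = V − Δ·S = 0.0689.
(0,0): S=83.0000. Δ = (V_up−V_dn)/(S_up−S_dn) = (3.1396−1.6554)/(110.3900−75.5300) = 0.0426. V = [p*·3.1396 + (1−p*)·1.6554]/1.2 = 2.2335. B = V − Δ·S = -1.3002.
Each (Δ,B) replicates both successor values, so the strategy is self-financing and V0 is arbitrage-free.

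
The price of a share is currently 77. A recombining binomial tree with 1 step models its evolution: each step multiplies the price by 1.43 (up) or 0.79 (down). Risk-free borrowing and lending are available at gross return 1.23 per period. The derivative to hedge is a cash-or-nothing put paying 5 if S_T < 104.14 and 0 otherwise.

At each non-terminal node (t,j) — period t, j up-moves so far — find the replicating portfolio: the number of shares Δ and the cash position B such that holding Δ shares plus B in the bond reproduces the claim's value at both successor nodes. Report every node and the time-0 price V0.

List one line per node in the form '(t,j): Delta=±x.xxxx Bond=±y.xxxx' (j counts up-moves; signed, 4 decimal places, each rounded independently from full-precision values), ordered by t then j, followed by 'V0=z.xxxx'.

(0,0): Delta=-0.1015 Bond=9.0828
V0=1.2703

Under the risk-neutral measure, an up-move has probability p* = (R−d)/(u−d) = 0.6875 and values discount at R = 1.23.
Terminal payoffs: V(1,0)=5.0000, V(1,1)=0.0000
  t=0,j=0: stock 77.0000 → up 110.1100 (V=0.0000), down 60.8300 (V=5.0000). Price 1.2703; hedge Δ=-0.1015, bond B=9.0828.
Self-financing check: at every node Δ·S+B equals the discounted successor values.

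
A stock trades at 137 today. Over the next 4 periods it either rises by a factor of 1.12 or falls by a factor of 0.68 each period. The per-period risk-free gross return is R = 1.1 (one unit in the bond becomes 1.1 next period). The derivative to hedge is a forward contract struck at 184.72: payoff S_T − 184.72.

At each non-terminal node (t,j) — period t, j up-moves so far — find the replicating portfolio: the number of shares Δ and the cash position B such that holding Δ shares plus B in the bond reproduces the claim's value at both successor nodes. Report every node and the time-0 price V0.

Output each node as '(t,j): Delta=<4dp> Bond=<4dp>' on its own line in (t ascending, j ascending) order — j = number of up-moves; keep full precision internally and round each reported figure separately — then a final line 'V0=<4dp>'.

Under the risk-neutral measure, an up-move has probability p* = (R−d)/(u−d) = 0.9545 and values discount at R = 1.1.
Payoff layer (t=4): V(4,0)=-155.4275, V(4,1)=-136.4736, V(4,2)=-105.2553, V(4,3)=-53.8369, V(4,4)=30.8522
  t=3,j=0: stock 43.0772 → up 48.2464 (V=-136.4736), down 29.2925 (V=-155.4275). Price -124.8501; hedge Δ=1.0000, bond B=-167.9273.
  t=3,j=1: stock 70.9507 → up 79.4647 (V=-105.2553), down 48.2464 (V=-136.4736). Price -96.9766; hedge Δ=1.0000, bond B=-167.9273.
  t=3,j=2: stock 116.8599 → up 130.8831 (V=-53.8369), down 79.4647 (V=-105.2553). Price -51.0674; hedge Δ=1.0000, bond B=-167.9273.
  t=3,j=3: stock 192.4751 → up 215.5722 (V=30.8522), down 130.8831 (V=-53.8369). Price 24.5479; hedge Δ=1.0000, bond B=-167.9273.
  t=2,j=0: stock 63.3488 → up 70.9507 (V=-96.9766), down 43.0772 (V=-124.8501). Price -89.3124; hedge Δ=1.0000, bond B=-152.6612.
  t=2,j=1: stock 104.3392 → up 116.8599 (V=-51.0674), down 70.9507 (V=-96.9766). Price -48.3220; hedge Δ=1.0000, bond B=-152.6612.
  t=2,j=2: stock 171.8528 → up 192.4751 (V=24.5479), down 116.8599 (V=-51.0674). Price 19.1916; hedge Δ=1.0000, bond B=-152.6612.
  t=1,j=0: stock 93.1600 → up 104.3392 (V=-48.3220), down 63.3488 (V=-89.3124). Price -45.6229; hedge Δ=1.0000, bond B=-138.7829.
  t=1,j=1: stock 153.4400 → up 171.8528 (V=19.1916), down 104.3392 (V=-48.3220). Price 14.6571; hedge Δ=1.0000, bond B=-138.7829.
  t=0,j=0: stock 137.0000 → up 153.4400 (V=14.6571), down 93.1600 (V=-45.6229). Price 10.8338; hedge Δ=1.0000, bond B=-126.1662.
Each (Δ,B) replicates both successor values, so the strategy is self-financing and V0 is arbitrage-free.

(0,0): Delta=1.0000 Bond=-126.1662
(1,0): Delta=1.0000 Bond=-138.7829
(1,1): Delta=1.0000 Bond=-138.7829
(2,0): Delta=1.0000 Bond=-152.6612
(2,1): Delta=1.0000 Bond=-152.6612
(2,2): Delta=1.0000 Bond=-152.6612
(3,0): Delta=1.0000 Bond=-167.9273
(3,1): Delta=1.0000 Bond=-167.9273
(3,2): Delta=1.0000 Bond=-167.9273
(3,3): Delta=1.0000 Bond=-167.9273
V0=10.8338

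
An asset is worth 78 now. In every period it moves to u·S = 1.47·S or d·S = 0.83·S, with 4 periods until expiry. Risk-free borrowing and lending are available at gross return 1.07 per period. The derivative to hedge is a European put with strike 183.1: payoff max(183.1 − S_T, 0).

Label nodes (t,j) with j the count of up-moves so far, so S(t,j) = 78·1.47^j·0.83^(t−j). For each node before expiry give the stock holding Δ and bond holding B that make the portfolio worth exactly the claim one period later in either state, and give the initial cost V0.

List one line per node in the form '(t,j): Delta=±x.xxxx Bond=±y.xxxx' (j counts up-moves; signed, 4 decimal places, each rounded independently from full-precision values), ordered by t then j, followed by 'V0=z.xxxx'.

(0,0): Delta=-0.7660 Bond=126.4377
(1,0): Delta=-0.9332 Bond=146.1074
(1,1): Delta=-0.6088 Bond=117.2566
(2,0): Delta=-1.0000 Bond=159.9266
(2,1): Delta=-0.8703 Bond=150.3487
(2,2): Delta=-0.3627 Bond=83.9909
(3,0): Delta=-1.0000 Bond=171.1215
(3,1): Delta=-1.0000 Bond=171.1215
(3,2): Delta=-0.7482 Bond=143.7925
(3,3): Delta=0.0000 Bond=0.0000
V0=66.6864

Risk-neutral probability p* = (R−d)/(u−d) = (1.07−0.83)/(1.47−0.83) = 0.3750.
Terminal payoffs: V(4,0)=146.0825, V(4,1)=117.5389, V(4,2)=66.9858, V(4,3)=0.0000, V(4,4)=0.0000
  t=3,j=0: stock 44.5994 → up 65.5611 (V=117.5389), down 37.0175 (V=146.0825). Price 126.5221; hedge Δ=-1.0000, bond B=171.1215.
  t=3,j=1: stock 78.9893 → up 116.1142 (V=66.9858), down 65.5611 (V=117.5389). Price 92.1322; hedge Δ=-1.0000, bond B=171.1215.
  t=3,j=2: stock 139.8967 → up 205.6481 (V=0.0000), down 116.1142 (V=66.9858). Price 39.1272; hedge Δ=-0.7482, bond B=143.7925.
  t=3,j=3: stock 247.7688 → up 364.2201 (V=0.0000), down 205.6481 (V=0.0000). Price 0.0000; hedge Δ=0.0000, bond B=0.0000.
  t=2,j=0: stock 53.7342 → up 78.9893 (V=92.1322), down 44.5994 (V=126.5221). Price 106.1924; hedge Δ=-1.0000, bond B=159.9266.
  t=2,j=1: stock 95.1678 → up 139.8967 (V=39.1272), down 78.9893 (V=92.1322). Price 67.5284; hedge Δ=-0.8703, bond B=150.3487.
  t=2,j=2: stock 168.5502 → up 247.7688 (V=0.0000), down 139.8967 (V=39.1272). Price 22.8547; hedge Δ=-0.3627, bond B=83.9909.
  t=1,j=0: stock 64.7400 → up 95.1678 (V=67.5284), down 53.7342 (V=106.1924). Price 85.6948; hedge Δ=-0.9332, bond B=146.1074.
  t=1,j=1: stock 114.6600 → up 168.5502 (V=22.8547), down 95.1678 (V=67.5284). Price 47.4539; hedge Δ=-0.6088, bond B=117.2566.
  t=0,j=0: stock 78.0000 → up 114.6600 (V=47.4539), down 64.7400 (V=85.6948). Price 66.6864; hedge Δ=-0.7660, bond B=126.4377.
Each (Δ,B) replicates both successor values, so the strategy is self-financing and V0 is arbitrage-free.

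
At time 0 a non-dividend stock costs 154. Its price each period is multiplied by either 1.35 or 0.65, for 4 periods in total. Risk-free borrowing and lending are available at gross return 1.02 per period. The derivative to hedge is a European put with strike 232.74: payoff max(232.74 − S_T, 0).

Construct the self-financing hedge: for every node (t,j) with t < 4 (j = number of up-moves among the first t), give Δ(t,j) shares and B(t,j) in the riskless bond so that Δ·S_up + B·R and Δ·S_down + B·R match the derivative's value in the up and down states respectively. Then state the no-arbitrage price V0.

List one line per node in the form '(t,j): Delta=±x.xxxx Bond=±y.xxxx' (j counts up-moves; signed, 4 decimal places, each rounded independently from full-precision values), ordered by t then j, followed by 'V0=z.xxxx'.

The replicating-portfolio and risk-neutral prices coincide; use p* = (1.02−0.65)/(1.35−0.65) = 0.5286 for the latter.
Payoff layer (t=4): V(4,0)=205.2500, V(4,1)=175.6455, V(4,2)=114.1590, V(4,3)=0.0000, V(4,4)=0.0000
(3,0): S=42.2923. Δ = (V_up−V_dn)/(S_up−S_dn) = (175.6455−205.2500)/(57.0945−27.4900) = -1.0000. V = [p*·175.6455 + (1−p*)·205.2500]/1.02 = 185.8842. B = V − Δ·S = 228.1765.
(3,1): S=87.8378. Δ = (V_up−V_dn)/(S_up−S_dn) = (114.1590−175.6455)/(118.5810−57.0945) = -1.0000. V = [p*·114.1590 + (1−p*)·175.6455]/1.02 = 140.3387. B = V − Δ·S = 228.1765.
(3,2): S=182.4323. Δ = (V_up−V_dn)/(S_up−S_dn) = (0.0000−114.1590)/(246.2835−118.5810) = -0.8939. V = [p*·0.0000 + (1−p*)·114.1590]/1.02 = 52.7626. B = V − Δ·S = 215.8469.
(3,3): S=378.8978. Δ = (V_up−V_dn)/(S_up−S_dn) = (0.0000−0.0000)/(511.5120−246.2835) = 0.0000. V = [p*·0.0000 + (1−p*)·0.0000]/1.02 = 0.0000. B = V − Δ·S = 0.0000.
(2,0): S=65.0650. Δ = (V_up−V_dn)/(S_up−S_dn) = (140.3387−185.8842)/(87.8378−42.2923) = -1.0000. V = [p*·140.3387 + (1−p*)·185.8842]/1.02 = 158.6374. B = V − Δ·S = 223.7024.
(2,1): S=135.1350. Δ = (V_up−V_dn)/(S_up−S_dn) = (52.7626−140.3387)/(182.4323−87.8378) = -0.9258. V = [p*·52.7626 + (1−p*)·140.3387]/1.02 = 92.2044. B = V − Δ·S = 217.3132.
(2,2): S=280.6650. Δ = (V_up−V_dn)/(S_up−S_dn) = (0.0000−52.7626)/(378.8978−182.4323) = -0.2686. V = [p*·0.0000 + (1−p*)·52.7626]/1.02 = 24.3861. B = V − Δ·S = 99.7612.
(1,0): S=100.1000. Δ = (V_up−V_dn)/(S_up−S_dn) = (92.2044−158.6374)/(135.1350−65.0650) = -0.9481. V = [p*·92.2044 + (1−p*)·158.6374]/1.02 = 121.1008. B = V − Δ·S = 216.0051.
(1,1): S=207.9000. Δ = (V_up−V_dn)/(S_up−S_dn) = (24.3861−92.2044)/(280.6650−135.1350) = -0.4660. V = [p*·24.3861 + (1−p*)·92.2044]/1.02 = 55.2525. B = V − Δ·S = 152.1358.
(0,0): S=154.0000. Δ = (V_up−V_dn)/(S_up−S_dn) = (55.2525−121.1008)/(207.9000−100.1000) = -0.6108. V = [p*·55.2525 + (1−p*)·121.1008]/1.02 = 84.6032. B = V − Δ·S = 178.6722.
Each (Δ,B) replicates both successor values, so the strategy is self-financing and V0 is arbitrage-free.

(0,0): Delta=-0.6108 Bond=178.6722
(1,0): Delta=-0.9481 Bond=216.0051
(1,1): Delta=-0.4660 Bond=152.1358
(2,0): Delta=-1.0000 Bond=223.7024
(2,1): Delta=-0.9258 Bond=217.3132
(2,2): Delta=-0.2686 Bond=99.7612
(3,0): Delta=-1.0000 Bond=228.1765
(3,1): Delta=-1.0000 Bond=228.1765
(3,2): Delta=-0.8939 Bond=215.8469
(3,3): Delta=0.0000 Bond=0.0000
V0=84.6032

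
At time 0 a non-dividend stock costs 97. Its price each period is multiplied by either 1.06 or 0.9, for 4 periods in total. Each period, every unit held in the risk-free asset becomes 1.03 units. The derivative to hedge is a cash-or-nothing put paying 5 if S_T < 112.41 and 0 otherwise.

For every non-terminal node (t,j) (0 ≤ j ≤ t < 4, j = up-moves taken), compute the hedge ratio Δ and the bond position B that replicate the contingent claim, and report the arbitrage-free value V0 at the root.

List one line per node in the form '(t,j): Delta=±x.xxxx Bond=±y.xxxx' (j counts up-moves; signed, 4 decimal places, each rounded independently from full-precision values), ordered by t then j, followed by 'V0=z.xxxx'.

The replicating-portfolio and risk-neutral prices coincide; use p* = (1.03−0.9)/(1.06−0.9) = 0.8125 for the latter.
Terminal payoffs: V(4,0)=5.0000, V(4,1)=5.0000, V(4,2)=5.0000, V(4,3)=5.0000, V(4,4)=0.0000
  t=3,j=0: stock 70.7130 → up 74.9558 (V=5.0000), down 63.6417 (V=5.0000). Price 4.8544; hedge Δ=0.0000, bond B=4.8544.
  t=3,j=1: stock 83.2842 → up 88.2813 (V=5.0000), down 74.9558 (V=5.0000). Price 4.8544; hedge Δ=0.0000, bond B=4.8544.
  t=3,j=2: stock 98.0903 → up 103.9757 (V=5.0000), down 88.2813 (V=5.0000). Price 4.8544; hedge Δ=0.0000, bond B=4.8544.
  t=3,j=3: stock 115.5286 → up 122.4603 (V=0.0000), down 103.9757 (V=5.0000). Price 0.9102; hedge Δ=-0.2705, bond B=32.1602.
  t=2,j=0: stock 78.5700 → up 83.2842 (V=4.8544), down 70.7130 (V=4.8544). Price 4.7130; hedge Δ=0.0000, bond B=4.7130.
  t=2,j=1: stock 92.5380 → up 98.0903 (V=4.8544), down 83.2842 (V=4.8544). Price 4.7130; hedge Δ=0.0000, bond B=4.7130.
  t=2,j=2: stock 108.9892 → up 115.5286 (V=0.9102), down 98.0903 (V=4.8544). Price 1.6017; hedge Δ=-0.2262, bond B=26.2528.
  t=1,j=0: stock 87.3000 → up 92.5380 (V=4.7130), down 78.5700 (V=4.7130). Price 4.5757; hedge Δ=0.0000, bond B=4.5757.
  t=1,j=1: stock 102.8200 → up 108.9892 (V=1.6017), down 92.5380 (V=4.7130). Price 2.1214; hedge Δ=-0.1891, bond B=21.5670.
  t=0,j=0: stock 97.0000 → up 102.8200 (V=2.1214), down 87.3000 (V=4.5757). Price 2.5064; hedge Δ=-0.1581, bond B=17.8458.
The time-0 hedge costs 2.5064, which is the no-arbitrage price.

(0,0): Delta=-0.1581 Bond=17.8458
(1,0): Delta=0.0000 Bond=4.5757
(1,1): Delta=-0.1891 Bond=21.5670
(2,0): Delta=0.0000 Bond=4.7130
(2,1): Delta=0.0000 Bond=4.7130
(2,2): Delta=-0.2262 Bond=26.2528
(3,0): Delta=0.0000 Bond=4.8544
(3,1): Delta=0.0000 Bond=4.8544
(3,2): Delta=0.0000 Bond=4.8544
(3,3): Delta=-0.2705 Bond=32.1602
V0=2.5064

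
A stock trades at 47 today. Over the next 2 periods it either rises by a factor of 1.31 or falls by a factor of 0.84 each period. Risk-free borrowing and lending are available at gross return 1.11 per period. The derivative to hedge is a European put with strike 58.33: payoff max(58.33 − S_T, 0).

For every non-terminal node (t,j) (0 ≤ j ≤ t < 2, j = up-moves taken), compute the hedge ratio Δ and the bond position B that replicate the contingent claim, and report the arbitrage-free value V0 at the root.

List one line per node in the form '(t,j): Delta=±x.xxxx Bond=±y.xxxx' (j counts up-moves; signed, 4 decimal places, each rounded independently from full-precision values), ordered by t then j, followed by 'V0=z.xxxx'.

(0,0): Delta=-0.4769 Bond=28.7371
(1,0): Delta=-1.0000 Bond=52.5495
(1,1): Delta=-0.2285 Bond=16.6009
V0=6.3221

No-arbitrage ⇒ martingale measure with p* = (R−d)/(u−d) = 0.5745.
Payoff layer (t=2): V(2,0)=25.1668, V(2,1)=6.6112, V(2,2)=0.0000
  t=1,j=0: stock 39.4800 → up 51.7188 (V=6.6112), down 33.1632 (V=25.1668). Price 13.0695; hedge Δ=-1.0000, bond B=52.5495.
  t=1,j=1: stock 61.5700 → up 80.6567 (V=0.0000), down 51.7188 (V=6.6112). Price 2.5345; hedge Δ=-0.2285, bond B=16.6009.
  t=0,j=0: stock 47.0000 → up 61.5700 (V=2.5345), down 39.4800 (V=13.0695). Price 6.3221; hedge Δ=-0.4769, bond B=28.7371.
The time-0 hedge costs 6.3221, which is the no-arbitrage price.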